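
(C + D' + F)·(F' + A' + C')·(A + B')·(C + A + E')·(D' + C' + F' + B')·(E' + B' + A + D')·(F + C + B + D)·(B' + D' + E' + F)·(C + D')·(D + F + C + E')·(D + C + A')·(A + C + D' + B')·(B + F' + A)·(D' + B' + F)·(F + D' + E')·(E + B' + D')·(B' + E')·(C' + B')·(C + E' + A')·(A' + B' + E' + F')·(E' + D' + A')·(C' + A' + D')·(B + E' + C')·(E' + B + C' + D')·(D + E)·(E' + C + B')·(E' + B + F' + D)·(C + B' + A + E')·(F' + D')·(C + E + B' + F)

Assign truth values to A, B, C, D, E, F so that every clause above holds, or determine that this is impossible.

A ↦ 0; B ↦ 0; C ↦ 1; D ↦ 1; E ↦ 0; F ↦ 0

Branch on A: set A = 0.
The clause (B') is unit, so B = 0.
The clause (F') is unit, so F = 0.
Branch on C: set C = 1.
The clause (E') is unit, so E = 0.
The clause (D) is unit, so D = 1.
All clauses are satisfied.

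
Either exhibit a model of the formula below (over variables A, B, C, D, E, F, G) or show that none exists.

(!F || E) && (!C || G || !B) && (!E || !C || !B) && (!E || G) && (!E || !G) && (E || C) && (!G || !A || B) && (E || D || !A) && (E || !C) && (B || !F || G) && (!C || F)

UNSATISFIABLE

Suppose F = false.
(!C) alone gives C = false.
(E) alone gives E = true.
(G) alone gives G = true.
But (!G) is also a unit clause — contradiction.
That branch fails; take F = true instead.
(E) alone gives E = true.
(G) alone gives G = true.
But (!G) is also a unit clause — contradiction.
Either choice for F ends in contradiction.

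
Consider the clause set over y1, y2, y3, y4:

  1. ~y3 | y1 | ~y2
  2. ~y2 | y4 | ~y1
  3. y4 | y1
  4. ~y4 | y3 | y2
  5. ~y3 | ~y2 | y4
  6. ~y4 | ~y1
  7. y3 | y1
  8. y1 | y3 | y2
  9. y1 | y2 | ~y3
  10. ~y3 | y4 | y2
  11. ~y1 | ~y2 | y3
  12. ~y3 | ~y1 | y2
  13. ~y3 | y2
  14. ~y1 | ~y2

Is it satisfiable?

Yes

Suppose y4 = 0.
(y1) alone gives y1 = 1.
(~y2) alone gives y2 = 0.
(~y3) alone gives y3 = 0.
All clauses are satisfied.
A satisfying assignment: y1: 1; y2: 0; y3: 0; y4: 0.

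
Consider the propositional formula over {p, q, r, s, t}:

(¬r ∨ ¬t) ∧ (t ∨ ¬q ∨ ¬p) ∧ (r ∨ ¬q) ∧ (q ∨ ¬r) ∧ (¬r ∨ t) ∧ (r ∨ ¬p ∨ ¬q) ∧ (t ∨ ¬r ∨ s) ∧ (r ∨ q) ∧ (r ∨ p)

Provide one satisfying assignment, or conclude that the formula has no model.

UNSATISFIABLE

Branch on r: set r = False.
From the singleton clause (¬q), q = False.
But (q) is also a unit clause — contradiction.
That branch fails; take r = True instead.
From the singleton clause (¬t), t = False.
But (t) is also a unit clause — contradiction.
Both values of r lead to a conflict.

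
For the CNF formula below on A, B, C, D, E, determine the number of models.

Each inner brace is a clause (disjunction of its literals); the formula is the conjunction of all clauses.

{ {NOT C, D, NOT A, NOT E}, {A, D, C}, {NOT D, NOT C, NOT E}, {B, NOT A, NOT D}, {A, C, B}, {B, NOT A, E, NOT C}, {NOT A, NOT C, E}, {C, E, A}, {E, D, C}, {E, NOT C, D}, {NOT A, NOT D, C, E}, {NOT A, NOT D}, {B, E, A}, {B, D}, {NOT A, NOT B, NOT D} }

There are 2^5 = 32 truth assignments over (A, B, C, D, E).
Split on C. With C = true, the clauses containing C are satisfied and NOT C drops from the rest; 2 of the 2^4 = 16 assignments to the other variables satisfy what remains.
With C = false, by the same count on the reduced clause set, 2 assignments work.
(One model: A=F, B=T, C=F, D=T, E=T.)
Total: 2 + 2 = 4.

4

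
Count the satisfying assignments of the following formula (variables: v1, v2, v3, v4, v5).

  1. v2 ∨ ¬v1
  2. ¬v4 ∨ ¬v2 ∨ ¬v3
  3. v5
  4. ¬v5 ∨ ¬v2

There are 2^5 = 32 truth assignments over (v1, v2, v3, v4, v5).
Split on v3. With v3 = True, the clauses containing v3 are satisfied and ¬v3 drops from the rest; 2 of the 2^4 = 16 assignments to the other variables satisfy what remains.
With v3 = False, by the same count on the reduced clause set, 2 assignments work.
(One model: v1=F, v2=F, v3=F, v4=F, v5=T.)
Total: 2 + 2 = 4.

4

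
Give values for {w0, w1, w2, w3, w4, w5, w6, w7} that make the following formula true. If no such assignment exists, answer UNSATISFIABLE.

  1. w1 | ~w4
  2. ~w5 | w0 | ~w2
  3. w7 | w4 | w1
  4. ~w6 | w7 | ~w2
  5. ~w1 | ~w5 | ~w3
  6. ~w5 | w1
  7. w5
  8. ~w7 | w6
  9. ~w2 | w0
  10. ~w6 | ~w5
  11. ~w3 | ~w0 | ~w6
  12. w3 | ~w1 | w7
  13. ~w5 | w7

UNSATISFIABLE

Unit clause (w5) forces w5 = 1.
Unit clause (w1) forces w1 = 1.
Unit clause (~w3) forces w3 = 0.
Unit clause (~w6) forces w6 = 0.
Unit clause (~w7) forces w7 = 0.
But (w7) is also a unit clause — contradiction.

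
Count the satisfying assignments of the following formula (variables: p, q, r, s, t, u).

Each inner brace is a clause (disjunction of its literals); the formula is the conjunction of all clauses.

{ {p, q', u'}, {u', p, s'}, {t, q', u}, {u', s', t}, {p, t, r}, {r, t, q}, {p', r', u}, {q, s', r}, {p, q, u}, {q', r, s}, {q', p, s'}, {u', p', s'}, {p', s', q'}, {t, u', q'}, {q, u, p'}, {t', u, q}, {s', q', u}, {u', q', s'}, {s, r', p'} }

5

There are 2^6 = 64 truth assignments over (p, q, r, s, t, u).
Split on u. With u = 1, the clauses containing u are satisfied and u' drops from the rest; 4 of the 2^5 = 32 assignments to the other variables satisfy what remains.
With u = 0, by the same count on the reduced clause set, 1 assignment works.
(One model: p=F, q=F, r=F, s=F, t=T, u=T.)
Total: 4 + 1 = 5.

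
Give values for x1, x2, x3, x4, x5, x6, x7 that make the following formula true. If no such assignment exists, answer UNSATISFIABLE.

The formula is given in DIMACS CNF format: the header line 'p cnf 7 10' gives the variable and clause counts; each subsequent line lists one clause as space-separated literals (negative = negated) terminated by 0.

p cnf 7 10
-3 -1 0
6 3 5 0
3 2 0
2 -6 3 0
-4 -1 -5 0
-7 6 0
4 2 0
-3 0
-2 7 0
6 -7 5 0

Unit clause (¬x3) forces x3 = False.
Unit clause (x2) forces x2 = True.
Unit clause (x7) forces x7 = True.
Unit clause (x6) forces x6 = True.
Suppose x4 = True.
Suppose x1 = False.
Every clause is now satisfied; x5 is unconstrained.

x1 ↦ False; x2 ↦ True; x3 ↦ False; x4 ↦ True; x5 ↦ False; x6 ↦ True; x7 ↦ True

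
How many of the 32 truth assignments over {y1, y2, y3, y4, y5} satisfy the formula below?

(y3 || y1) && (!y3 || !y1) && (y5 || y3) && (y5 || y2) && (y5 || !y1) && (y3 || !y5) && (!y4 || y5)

There are 2^5 = 32 truth assignments over (y1, y2, y3, y4, y5).
Split on y5. With y5 = true, the clauses containing y5 are satisfied and !y5 drops from the rest; 4 of the 2^4 = 16 assignments to the other variables satisfy what remains.
With y5 = false, by the same count on the reduced clause set, 1 assignment works.
(One model: y1=F, y2=F, y3=T, y4=F, y5=T.)
Total: 4 + 1 = 5.

5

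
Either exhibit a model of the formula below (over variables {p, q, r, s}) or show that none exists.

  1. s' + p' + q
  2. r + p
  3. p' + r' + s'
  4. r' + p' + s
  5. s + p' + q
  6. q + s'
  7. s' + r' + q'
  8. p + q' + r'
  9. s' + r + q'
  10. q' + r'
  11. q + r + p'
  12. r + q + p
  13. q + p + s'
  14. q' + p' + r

Try r = 1.
(q') alone gives q = 0.
(s') alone gives s = 0.
(p') alone gives p = 0.
This assignment satisfies each clause.

p ↦ 0, q ↦ 0, r ↦ 1, s ↦ 0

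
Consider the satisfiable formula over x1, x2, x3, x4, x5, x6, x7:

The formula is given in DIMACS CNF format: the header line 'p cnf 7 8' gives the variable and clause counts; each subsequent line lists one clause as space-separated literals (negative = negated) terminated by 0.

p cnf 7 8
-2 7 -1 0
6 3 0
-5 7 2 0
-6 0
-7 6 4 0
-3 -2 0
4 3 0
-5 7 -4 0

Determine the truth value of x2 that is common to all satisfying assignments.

Suppose x2 = True.
From the singleton clause (¬x6), x6 = False.
From the singleton clause (x3), x3 = True.
Now (¬x3) is unsatisfied and unit — conflict.
So every satisfying assignment has x2 = False.

False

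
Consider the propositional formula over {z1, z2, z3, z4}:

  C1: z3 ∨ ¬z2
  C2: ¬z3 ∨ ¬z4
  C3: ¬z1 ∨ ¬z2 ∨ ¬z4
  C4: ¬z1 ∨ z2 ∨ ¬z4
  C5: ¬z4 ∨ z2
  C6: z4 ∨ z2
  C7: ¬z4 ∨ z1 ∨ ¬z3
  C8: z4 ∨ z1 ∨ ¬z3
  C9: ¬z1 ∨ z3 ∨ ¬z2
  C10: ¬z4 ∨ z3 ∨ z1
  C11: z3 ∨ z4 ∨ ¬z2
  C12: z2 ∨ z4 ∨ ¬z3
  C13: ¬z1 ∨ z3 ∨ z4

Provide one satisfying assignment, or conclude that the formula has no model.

Try z3 = True.
Unit clause (¬z4) forces z4 = False.
Unit clause (z2) forces z2 = True.
Unit clause (z1) forces z1 = True.
Every clause now holds.

z1=True; z2=True; z3=True; z4=False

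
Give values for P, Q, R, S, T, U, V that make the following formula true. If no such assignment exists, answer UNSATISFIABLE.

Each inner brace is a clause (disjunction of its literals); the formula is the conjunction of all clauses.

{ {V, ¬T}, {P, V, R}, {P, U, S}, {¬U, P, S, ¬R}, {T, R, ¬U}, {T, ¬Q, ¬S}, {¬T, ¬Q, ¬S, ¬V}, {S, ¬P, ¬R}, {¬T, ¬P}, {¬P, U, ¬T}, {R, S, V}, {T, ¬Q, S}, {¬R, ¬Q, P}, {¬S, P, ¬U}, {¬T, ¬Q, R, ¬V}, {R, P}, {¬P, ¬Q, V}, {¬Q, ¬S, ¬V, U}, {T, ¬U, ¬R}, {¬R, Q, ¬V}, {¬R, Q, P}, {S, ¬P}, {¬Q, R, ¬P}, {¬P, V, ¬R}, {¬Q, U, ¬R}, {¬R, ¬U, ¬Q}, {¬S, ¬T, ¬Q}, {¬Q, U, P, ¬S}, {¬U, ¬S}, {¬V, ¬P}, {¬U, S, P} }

Try V = False.
(¬T) alone gives T = False.
Try P = True.
(¬Q) alone gives Q = False.
(S) alone gives S = True.
(¬R) alone gives R = False.
(¬U) alone gives U = False.
All clauses are satisfied.

P=True; Q=False; R=False; S=True; T=False; U=False; V=False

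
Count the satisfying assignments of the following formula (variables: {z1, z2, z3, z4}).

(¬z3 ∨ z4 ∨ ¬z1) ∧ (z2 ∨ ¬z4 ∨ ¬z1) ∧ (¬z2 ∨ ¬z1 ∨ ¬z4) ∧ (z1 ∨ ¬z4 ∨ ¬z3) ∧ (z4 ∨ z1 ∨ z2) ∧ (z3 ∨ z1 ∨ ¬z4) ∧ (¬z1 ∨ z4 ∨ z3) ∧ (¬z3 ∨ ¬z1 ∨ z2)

There are 2^4 = 16 truth assignments over (z1, z2, z3, z4).
Check each against the 8 clauses (columns in the order z1, z2, z3, z4):
  F F F F  ✗ fails (z4 ∨ z1 ∨ z2)
  F F F T  ✗ fails (z3 ∨ z1 ∨ ¬z4)
  F F T F  ✗ fails (z4 ∨ z1 ∨ z2)
  F F T T  ✗ fails (z1 ∨ ¬z4 ∨ ¬z3)
  F T F F  ✓ satisfies all
  F T F T  ✗ fails (z3 ∨ z1 ∨ ¬z4)
  F T T F  ✓ satisfies all
  F T T T  ✗ fails (z1 ∨ ¬z4 ∨ ¬z3)
  T F F F  ✗ fails (¬z1 ∨ z4 ∨ z3)
  T F F T  ✗ fails (z2 ∨ ¬z4 ∨ ¬z1)
  T F T F  ✗ fails (¬z3 ∨ z4 ∨ ¬z1)
  T F T T  ✗ fails (z2 ∨ ¬z4 ∨ ¬z1)
  T T F F  ✗ fails (¬z1 ∨ z4 ∨ z3)
  T T F T  ✗ fails (¬z2 ∨ ¬z1 ∨ ¬z4)
  T T T F  ✗ fails (¬z3 ∨ z4 ∨ ¬z1)
  T T T T  ✗ fails (¬z2 ∨ ¬z1 ∨ ¬z4)
2 of the 16 rows are models.

2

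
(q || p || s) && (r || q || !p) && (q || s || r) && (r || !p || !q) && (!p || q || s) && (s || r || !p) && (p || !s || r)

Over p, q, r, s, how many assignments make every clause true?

7

There are 2^4 = 16 truth assignments over (p, q, r, s).
Split on q. With q = true, the clauses containing q are satisfied and !q drops from the rest; 5 of the 2^3 = 8 assignments to the other variables satisfy what remains.
With q = false, by the same count on the reduced clause set, 2 assignments work.
(One model: p=F, q=F, r=T, s=T.)
Total: 5 + 2 = 7.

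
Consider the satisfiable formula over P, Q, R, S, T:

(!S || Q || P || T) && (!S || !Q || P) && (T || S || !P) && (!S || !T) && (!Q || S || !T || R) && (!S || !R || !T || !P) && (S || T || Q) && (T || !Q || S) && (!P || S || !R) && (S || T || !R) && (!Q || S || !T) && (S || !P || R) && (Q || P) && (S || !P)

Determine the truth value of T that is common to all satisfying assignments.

Suppose T = true.
From the singleton clause (!S), S = false.
From the singleton clause (!Q), Q = false.
From the singleton clause (P), P = true.
Now (!P) is unsatisfied and unit — conflict.
So every satisfying assignment has T = False.

False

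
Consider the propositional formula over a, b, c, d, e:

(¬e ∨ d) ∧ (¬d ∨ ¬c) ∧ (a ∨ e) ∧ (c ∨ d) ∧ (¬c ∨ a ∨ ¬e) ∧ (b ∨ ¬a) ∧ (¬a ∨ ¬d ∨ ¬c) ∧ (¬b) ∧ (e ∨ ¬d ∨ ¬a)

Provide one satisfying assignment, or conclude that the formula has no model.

(¬b) alone gives b = False.
(¬a) alone gives a = False.
(e) alone gives e = True.
(d) alone gives d = True.
(¬c) alone gives c = False.
This assignment satisfies each clause.

a: False; b: False; c: False; d: True; e: True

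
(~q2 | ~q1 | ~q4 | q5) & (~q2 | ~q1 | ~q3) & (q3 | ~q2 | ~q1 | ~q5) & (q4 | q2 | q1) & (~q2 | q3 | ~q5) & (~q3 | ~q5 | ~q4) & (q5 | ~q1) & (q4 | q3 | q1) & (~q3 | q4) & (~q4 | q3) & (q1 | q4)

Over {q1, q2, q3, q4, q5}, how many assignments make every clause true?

There are 2^5 = 32 truth assignments over (q1, q2, q3, q4, q5).
Split on q1. With q1 = 1, the clauses containing q1 are satisfied and ~q1 drops from the rest; 1 of the 2^4 = 16 assignments to the other variables satisfy what remains.
With q1 = 0, by the same count on the reduced clause set, 2 assignments work.
(One model: q1=F, q2=F, q3=T, q4=T, q5=F.)
Total: 1 + 2 = 3.

3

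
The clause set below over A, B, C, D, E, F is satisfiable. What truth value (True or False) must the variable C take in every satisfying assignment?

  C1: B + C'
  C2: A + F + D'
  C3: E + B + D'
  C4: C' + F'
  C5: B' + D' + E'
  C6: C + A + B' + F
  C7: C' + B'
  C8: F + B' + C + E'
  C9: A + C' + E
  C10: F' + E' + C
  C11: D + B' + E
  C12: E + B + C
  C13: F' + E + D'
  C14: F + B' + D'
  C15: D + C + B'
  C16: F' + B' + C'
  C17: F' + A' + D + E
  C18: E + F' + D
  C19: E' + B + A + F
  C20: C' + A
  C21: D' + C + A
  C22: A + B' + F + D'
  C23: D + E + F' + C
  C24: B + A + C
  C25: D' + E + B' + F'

Suppose C = 1.
(B) alone gives B = 1.
But (B') is also a unit clause — contradiction.
So every satisfying assignment has C = False.

False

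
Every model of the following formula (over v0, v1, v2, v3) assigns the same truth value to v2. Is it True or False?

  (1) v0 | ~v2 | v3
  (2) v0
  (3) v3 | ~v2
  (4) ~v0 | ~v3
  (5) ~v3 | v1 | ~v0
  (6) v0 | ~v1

Suppose v2 = 1.
From the singleton clause (v0), v0 = 1.
From the singleton clause (v3), v3 = 1.
But (~v3) is also a unit clause — contradiction.
So every satisfying assignment has v2 = False.

False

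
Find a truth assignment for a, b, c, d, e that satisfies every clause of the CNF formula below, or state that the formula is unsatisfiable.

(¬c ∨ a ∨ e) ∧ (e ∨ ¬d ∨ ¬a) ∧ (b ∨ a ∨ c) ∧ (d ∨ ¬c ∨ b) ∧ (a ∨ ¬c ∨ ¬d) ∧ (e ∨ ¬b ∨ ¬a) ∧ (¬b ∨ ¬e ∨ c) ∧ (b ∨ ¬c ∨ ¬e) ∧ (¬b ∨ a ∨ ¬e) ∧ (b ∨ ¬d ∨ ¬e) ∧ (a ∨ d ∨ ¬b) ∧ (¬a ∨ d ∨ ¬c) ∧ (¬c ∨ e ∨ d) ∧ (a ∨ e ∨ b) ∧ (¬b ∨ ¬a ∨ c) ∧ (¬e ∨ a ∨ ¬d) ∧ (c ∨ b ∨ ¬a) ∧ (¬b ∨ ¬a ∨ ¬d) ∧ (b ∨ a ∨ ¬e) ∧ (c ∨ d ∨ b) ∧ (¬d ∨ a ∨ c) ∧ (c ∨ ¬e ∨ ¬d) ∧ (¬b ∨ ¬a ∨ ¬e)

Case c = False:
Case b = True:
Unit clause (¬e) forces e = False.
Unit clause (¬a) forces a = False.
Unit clause (d) forces d = True.
Now (¬d) is unsatisfied and unit — conflict.
Backtrack on b: now try b = False.
Unit clause (a) forces a = True.
Now (¬a) is unsatisfied and unit — conflict.
Neither b = True nor b = False works.
Backtrack on c: now try c = True.
Case a = True:
Unit clause (d) forces d = True.
Unit clause (e) forces e = True.
Unit clause (b) forces b = True.
Now (¬b) is unsatisfied and unit — conflict.
Backtrack on a: now try a = False.
Unit clause (e) forces e = True.
Unit clause (¬d) forces d = False.
Unit clause (b) forces b = True.
Now (¬b) is unsatisfied and unit — conflict.
Neither a = True nor a = False works.
Neither c = True nor c = False works.

UNSATISFIABLE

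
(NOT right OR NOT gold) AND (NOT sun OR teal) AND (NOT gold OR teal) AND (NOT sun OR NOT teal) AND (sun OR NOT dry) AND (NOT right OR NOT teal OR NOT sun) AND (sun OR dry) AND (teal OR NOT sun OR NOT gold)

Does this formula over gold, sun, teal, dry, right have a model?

No

Suppose right = false.
Suppose sun = false.
From the singleton clause (NOT dry), dry = false.
That conflicts with the unit clause (dry).
That branch fails; take sun = true instead.
From the singleton clause (teal), teal = true.
That conflicts with the unit clause (NOT teal).
Either choice for sun ends in contradiction.
That branch fails; take right = true instead.
From the singleton clause (NOT gold), gold = false.
Suppose sun = false.
From the singleton clause (NOT dry), dry = false.
That conflicts with the unit clause (dry).
That branch fails; take sun = true instead.
From the singleton clause (teal), teal = true.
That conflicts with the unit clause (NOT teal).
Either choice for sun ends in contradiction.
Either choice for right ends in contradiction.
No assignment satisfies every clause.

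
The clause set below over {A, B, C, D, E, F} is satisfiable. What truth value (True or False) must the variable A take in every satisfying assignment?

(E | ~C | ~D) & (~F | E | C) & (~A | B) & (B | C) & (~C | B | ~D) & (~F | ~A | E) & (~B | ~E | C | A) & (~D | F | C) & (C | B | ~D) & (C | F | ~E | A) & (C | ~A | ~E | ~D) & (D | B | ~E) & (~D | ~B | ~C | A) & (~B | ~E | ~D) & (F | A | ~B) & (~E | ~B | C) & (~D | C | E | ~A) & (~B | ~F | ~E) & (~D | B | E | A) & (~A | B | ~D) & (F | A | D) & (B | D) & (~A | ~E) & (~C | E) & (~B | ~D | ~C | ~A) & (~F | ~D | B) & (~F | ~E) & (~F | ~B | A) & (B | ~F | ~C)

True

Suppose A = 0.
Case B = 1:
The clause (F) is unit, so F = 1.
Now (~F) is unsatisfied and unit — conflict.
So B must be the other value — set B = 0.
The clause (C) is unit, so C = 1.
The clause (~D) is unit, so D = 0.
Now (D) is unsatisfied and unit — conflict.
Either choice for B ends in contradiction.
So every satisfying assignment has A = True.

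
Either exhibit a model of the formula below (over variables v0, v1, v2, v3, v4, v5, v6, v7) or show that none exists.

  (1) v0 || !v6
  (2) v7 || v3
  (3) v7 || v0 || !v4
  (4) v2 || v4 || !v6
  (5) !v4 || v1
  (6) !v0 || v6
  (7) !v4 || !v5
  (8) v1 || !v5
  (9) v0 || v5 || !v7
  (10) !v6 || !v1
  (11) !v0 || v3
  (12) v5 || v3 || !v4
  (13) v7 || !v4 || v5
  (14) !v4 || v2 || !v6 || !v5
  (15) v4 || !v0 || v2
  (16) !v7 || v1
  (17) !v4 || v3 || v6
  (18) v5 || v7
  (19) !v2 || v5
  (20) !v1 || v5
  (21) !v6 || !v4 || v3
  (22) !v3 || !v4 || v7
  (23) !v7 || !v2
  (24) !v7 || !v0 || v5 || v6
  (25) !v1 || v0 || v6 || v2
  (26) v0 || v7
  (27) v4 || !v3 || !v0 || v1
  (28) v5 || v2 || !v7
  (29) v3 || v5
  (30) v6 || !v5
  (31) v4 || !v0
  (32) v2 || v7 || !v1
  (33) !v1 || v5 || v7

UNSATISFIABLE

Branch on v0: set v0 = true.
Unit clause (v6) forces v6 = true.
Unit clause (!v1) forces v1 = false.
Unit clause (!v4) forces v4 = false.
That conflicts with the unit clause (v4).
Undo v0 and try v0 = false.
Unit clause (!v6) forces v6 = false.
Unit clause (v7) forces v7 = true.
Unit clause (v5) forces v5 = true.
That conflicts with the unit clause (!v5).
Both values of v0 lead to a conflict.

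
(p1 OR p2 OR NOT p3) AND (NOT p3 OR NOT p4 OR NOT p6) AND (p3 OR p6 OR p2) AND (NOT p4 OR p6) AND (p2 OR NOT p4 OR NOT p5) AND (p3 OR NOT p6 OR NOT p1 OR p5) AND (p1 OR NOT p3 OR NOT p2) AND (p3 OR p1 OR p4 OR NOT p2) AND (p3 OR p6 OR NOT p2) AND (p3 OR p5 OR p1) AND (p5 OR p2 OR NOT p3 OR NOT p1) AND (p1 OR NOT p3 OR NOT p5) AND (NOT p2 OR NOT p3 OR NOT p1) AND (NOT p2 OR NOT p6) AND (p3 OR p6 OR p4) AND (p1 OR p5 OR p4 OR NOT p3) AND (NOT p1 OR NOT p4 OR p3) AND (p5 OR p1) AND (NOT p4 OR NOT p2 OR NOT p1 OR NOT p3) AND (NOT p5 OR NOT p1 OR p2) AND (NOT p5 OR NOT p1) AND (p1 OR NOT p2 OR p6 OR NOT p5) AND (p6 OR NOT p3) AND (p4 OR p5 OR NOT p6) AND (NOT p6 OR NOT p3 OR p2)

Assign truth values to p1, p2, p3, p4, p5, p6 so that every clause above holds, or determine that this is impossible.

Suppose p4 = false.
Suppose p2 = false.
Suppose p1 = false.
(NOT p3) alone gives p3 = false.
(p6) alone gives p6 = true.
(p5) alone gives p5 = true.
Every clause now holds.

p1=false, p2=false, p3=false, p4=false, p5=true, p6=true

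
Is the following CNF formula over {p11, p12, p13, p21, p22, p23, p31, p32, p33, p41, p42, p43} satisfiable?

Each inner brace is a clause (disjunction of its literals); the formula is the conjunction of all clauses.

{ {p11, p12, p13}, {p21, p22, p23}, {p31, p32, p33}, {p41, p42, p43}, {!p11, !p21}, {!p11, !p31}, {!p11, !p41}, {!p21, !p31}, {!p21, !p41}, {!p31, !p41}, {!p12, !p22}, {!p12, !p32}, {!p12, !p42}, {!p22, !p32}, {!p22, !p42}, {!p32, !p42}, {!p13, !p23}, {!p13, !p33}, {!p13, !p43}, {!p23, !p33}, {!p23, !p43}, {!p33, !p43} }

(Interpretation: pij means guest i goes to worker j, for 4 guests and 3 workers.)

Unsatisfiable

Suppose p11 = false.
Suppose p12 = true.
Unit clause (!p22) forces p22 = false.
Unit clause (!p32) forces p32 = false.
Unit clause (!p42) forces p42 = false.
Suppose p21 = true.
Unit clause (!p31) forces p31 = false.
Unit clause (p33) forces p33 = true.
Unit clause (!p41) forces p41 = false.
Unit clause (p43) forces p43 = true.
Now (!p43) is unsatisfied and unit — conflict.
Backtrack on p21: now try p21 = false.
Unit clause (p23) forces p23 = true.
Unit clause (!p13) forces p13 = false.
Unit clause (!p33) forces p33 = false.
Unit clause (p31) forces p31 = true.
Unit clause (!p41) forces p41 = false.
Unit clause (p43) forces p43 = true.
Now (!p43) is unsatisfied and unit — conflict.
Neither p21 = true nor p21 = false works.
Backtrack on p12: now try p12 = false.
Unit clause (p13) forces p13 = true.
Unit clause (!p23) forces p23 = false.
Unit clause (!p33) forces p33 = false.
Unit clause (!p43) forces p43 = false.
Suppose p21 = true.
Unit clause (!p31) forces p31 = false.
Unit clause (p32) forces p32 = true.
Unit clause (!p41) forces p41 = false.
Unit clause (p42) forces p42 = true.
Now (!p42) is unsatisfied and unit — conflict.
Backtrack on p21: now try p21 = false.
Unit clause (p22) forces p22 = true.
Unit clause (!p32) forces p32 = false.
Unit clause (p31) forces p31 = true.
Unit clause (!p41) forces p41 = false.
Unit clause (p42) forces p42 = true.
Now (!p42) is unsatisfied and unit — conflict.
Neither p21 = true nor p21 = false works.
Neither p12 = true nor p12 = false works.
Backtrack on p11: now try p11 = true.
Unit clause (!p21) forces p21 = false.
Unit clause (!p31) forces p31 = false.
Unit clause (!p41) forces p41 = false.
Suppose p22 = true.
Unit clause (!p12) forces p12 = false.
Unit clause (!p32) forces p32 = false.
Unit clause (p33) forces p33 = true.
Unit clause (!p42) forces p42 = false.
Unit clause (p43) forces p43 = true.
Now (!p43) is unsatisfied and unit — conflict.
Backtrack on p22: now try p22 = false.
Unit clause (p23) forces p23 = true.
Unit clause (!p13) forces p13 = false.
Unit clause (!p33) forces p33 = false.
Unit clause (p32) forces p32 = true.
Unit clause (!p12) forces p12 = false.
Unit clause (!p42) forces p42 = false.
Unit clause (p43) forces p43 = true.
Now (!p43) is unsatisfied and unit — conflict.
Neither p22 = true nor p22 = false works.
Neither p11 = true nor p11 = false works.
No assignment satisfies every clause.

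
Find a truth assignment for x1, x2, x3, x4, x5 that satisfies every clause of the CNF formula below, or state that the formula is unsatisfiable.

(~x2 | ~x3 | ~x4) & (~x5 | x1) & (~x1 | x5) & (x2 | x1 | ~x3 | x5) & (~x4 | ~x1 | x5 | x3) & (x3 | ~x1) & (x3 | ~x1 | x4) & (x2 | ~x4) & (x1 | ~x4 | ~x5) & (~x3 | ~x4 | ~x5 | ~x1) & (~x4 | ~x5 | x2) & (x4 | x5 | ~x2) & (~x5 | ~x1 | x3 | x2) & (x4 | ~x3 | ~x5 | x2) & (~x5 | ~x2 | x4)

Branch on x5: set x5 = 0.
From the singleton clause (~x1), x1 = 0.
Branch on x2: set x2 = 1.
From the singleton clause (x4), x4 = 1.
From the singleton clause (~x3), x3 = 0.
Every clause now holds.

x1=0; x2=1; x3=0; x4=1; x5=0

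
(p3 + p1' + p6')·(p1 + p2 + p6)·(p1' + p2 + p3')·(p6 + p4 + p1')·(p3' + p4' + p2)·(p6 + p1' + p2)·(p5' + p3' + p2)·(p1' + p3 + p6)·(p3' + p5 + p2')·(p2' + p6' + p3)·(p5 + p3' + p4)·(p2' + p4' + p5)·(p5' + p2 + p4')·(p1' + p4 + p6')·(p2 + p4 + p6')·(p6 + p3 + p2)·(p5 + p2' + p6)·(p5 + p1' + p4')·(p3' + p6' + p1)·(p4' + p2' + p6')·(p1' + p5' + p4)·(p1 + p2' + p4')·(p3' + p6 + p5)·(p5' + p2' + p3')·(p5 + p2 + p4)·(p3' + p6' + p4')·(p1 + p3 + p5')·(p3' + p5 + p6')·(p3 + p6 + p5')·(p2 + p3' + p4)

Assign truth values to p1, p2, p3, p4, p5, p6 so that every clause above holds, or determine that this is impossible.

Case p3 = 0:
Case p1 = 0:
(p5') alone gives p5 = 0.
Case p2 = 0:
(p6) alone gives p6 = 1.
(p4) alone gives p4 = 1.
All clauses are satisfied.

p1 ↦ 0, p2 ↦ 0, p3 ↦ 0, p4 ↦ 1, p5 ↦ 0, p6 ↦ 1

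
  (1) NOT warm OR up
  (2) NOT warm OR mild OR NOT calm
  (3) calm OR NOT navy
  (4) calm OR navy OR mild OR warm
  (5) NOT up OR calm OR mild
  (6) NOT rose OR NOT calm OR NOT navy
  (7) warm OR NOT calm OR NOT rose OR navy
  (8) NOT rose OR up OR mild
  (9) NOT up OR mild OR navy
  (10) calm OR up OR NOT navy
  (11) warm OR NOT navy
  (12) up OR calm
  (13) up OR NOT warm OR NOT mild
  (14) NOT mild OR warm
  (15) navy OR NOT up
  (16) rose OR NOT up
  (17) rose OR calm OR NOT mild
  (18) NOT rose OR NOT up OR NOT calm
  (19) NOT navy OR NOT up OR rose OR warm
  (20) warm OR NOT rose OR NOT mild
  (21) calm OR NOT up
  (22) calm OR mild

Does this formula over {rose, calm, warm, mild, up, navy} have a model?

Yes

Try warm = false.
From the singleton clause (NOT navy), navy = false.
From the singleton clause (NOT mild), mild = false.
From the singleton clause (calm), calm = true.
From the singleton clause (NOT rose), rose = false.
From the singleton clause (NOT up), up = false.
This assignment satisfies each clause.
A satisfying assignment: rose ↦ false; calm ↦ true; warm ↦ false; mild ↦ false; up ↦ false; navy ↦ false.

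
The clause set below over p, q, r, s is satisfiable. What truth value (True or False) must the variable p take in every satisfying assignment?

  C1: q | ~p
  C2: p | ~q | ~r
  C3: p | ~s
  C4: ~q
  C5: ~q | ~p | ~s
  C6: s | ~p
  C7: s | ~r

False

Suppose p = 1.
The clause (q) is unit, so q = 1.
Now (~q) is unsatisfied and unit — conflict.
So every satisfying assignment has p = False.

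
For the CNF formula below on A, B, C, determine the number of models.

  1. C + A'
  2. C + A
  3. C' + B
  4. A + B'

1

There are 2^3 = 8 truth assignments over (A, B, C).
Check each against the 4 clauses (columns in the order A, B, C):
  F F F  ✗ fails (C + A)
  F F T  ✗ fails (C' + B)
  F T F  ✗ fails (C + A)
  F T T  ✗ fails (A + B')
  T F F  ✗ fails (C + A')
  T F T  ✗ fails (C' + B)
  T T F  ✗ fails (C + A')
  T T T  ✓ satisfies all
1 of the 8 rows is a model.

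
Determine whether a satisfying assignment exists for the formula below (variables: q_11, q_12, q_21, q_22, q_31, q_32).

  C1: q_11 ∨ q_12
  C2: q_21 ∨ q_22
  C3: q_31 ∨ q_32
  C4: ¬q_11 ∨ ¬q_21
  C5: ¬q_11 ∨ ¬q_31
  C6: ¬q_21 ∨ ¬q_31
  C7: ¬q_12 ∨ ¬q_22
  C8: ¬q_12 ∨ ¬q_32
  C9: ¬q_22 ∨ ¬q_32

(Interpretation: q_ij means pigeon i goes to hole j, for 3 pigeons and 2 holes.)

Branch on q_11: set q_11 = True.
The clause (¬q_21) is unit, so q_21 = False.
The clause (q_22) is unit, so q_22 = True.
The clause (¬q_31) is unit, so q_31 = False.
The clause (q_32) is unit, so q_32 = True.
Now (¬q_32) is unsatisfied and unit — conflict.
Backtrack on q_11: now try q_11 = False.
The clause (q_12) is unit, so q_12 = True.
The clause (¬q_22) is unit, so q_22 = False.
The clause (q_21) is unit, so q_21 = True.
The clause (¬q_31) is unit, so q_31 = False.
The clause (q_32) is unit, so q_32 = True.
Now (¬q_32) is unsatisfied and unit — conflict.
Both values of q_11 lead to a conflict.
No assignment satisfies every clause.

Unsatisfiable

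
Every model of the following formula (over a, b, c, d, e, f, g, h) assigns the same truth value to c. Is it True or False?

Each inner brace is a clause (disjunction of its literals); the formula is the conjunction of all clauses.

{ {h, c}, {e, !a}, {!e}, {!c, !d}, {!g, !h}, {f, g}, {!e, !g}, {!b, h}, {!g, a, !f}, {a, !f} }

Suppose c = false.
Unit clause (h) forces h = true.
Unit clause (!e) forces e = false.
Unit clause (!a) forces a = false.
Unit clause (!g) forces g = false.
Unit clause (f) forces f = true.
But (!f) is also a unit clause — contradiction.
So every satisfying assignment has c = True.

True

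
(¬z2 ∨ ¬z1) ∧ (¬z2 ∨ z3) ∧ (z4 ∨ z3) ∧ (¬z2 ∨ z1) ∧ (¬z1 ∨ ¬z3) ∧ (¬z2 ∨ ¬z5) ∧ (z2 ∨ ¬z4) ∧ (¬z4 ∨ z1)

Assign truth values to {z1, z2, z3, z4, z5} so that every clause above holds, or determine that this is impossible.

Case z2 = False:
(¬z4) alone gives z4 = False.
(z3) alone gives z3 = True.
(¬z1) alone gives z1 = False.
No clause remains; z5 is free.

z1: False,  z2: False,  z3: True,  z4: False,  z5: True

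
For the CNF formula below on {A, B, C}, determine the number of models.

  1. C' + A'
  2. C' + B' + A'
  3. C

There are 2^3 = 8 truth assignments over (A, B, C).
Split on C. With C = 1, the clauses containing C are satisfied and C' drops from the rest; 2 of the 2^2 = 4 assignments to the other variables satisfy what remains.
With C = 0, by the same count on the reduced clause set, 0 assignments work.
Total: 2 + 0 = 2.

2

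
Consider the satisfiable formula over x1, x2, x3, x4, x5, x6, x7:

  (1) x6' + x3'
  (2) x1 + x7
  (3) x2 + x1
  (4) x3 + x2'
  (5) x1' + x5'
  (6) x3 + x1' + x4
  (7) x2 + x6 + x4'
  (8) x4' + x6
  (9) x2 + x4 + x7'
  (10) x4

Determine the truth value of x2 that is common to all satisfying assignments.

Suppose x2 = 1.
The clause (x3) is unit, so x3 = 1.
The clause (x6') is unit, so x6 = 0.
The clause (x4') is unit, so x4 = 0.
That conflicts with the unit clause (x4).
So every satisfying assignment has x2 = False.

False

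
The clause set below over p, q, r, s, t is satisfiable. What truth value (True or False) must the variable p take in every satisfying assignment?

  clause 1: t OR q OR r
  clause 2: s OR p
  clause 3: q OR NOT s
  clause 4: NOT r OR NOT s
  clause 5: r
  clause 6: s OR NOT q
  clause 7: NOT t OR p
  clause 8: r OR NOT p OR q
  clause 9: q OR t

Suppose p = false.
From the singleton clause (s), s = true.
From the singleton clause (q), q = true.
From the singleton clause (NOT r), r = false.
But (r) is also a unit clause — contradiction.
So every satisfying assignment has p = True.

True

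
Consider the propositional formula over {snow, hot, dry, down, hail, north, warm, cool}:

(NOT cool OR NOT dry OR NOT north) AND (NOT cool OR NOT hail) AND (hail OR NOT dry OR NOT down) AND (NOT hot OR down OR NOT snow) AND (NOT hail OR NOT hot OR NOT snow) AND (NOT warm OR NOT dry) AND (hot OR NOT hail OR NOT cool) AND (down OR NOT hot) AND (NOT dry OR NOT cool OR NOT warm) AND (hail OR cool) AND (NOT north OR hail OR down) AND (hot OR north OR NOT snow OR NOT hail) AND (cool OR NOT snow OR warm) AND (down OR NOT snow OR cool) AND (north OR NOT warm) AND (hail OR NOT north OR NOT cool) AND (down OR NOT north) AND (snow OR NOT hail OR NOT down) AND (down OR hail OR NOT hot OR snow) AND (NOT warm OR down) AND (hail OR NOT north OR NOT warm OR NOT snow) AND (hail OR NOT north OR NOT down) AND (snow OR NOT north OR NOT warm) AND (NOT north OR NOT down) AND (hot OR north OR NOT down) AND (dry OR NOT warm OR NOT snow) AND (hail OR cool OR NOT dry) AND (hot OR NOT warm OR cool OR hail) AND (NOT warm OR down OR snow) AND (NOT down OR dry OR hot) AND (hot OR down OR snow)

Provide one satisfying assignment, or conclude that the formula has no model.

Branch on cool: set cool = true.
From the singleton clause (NOT hail), hail = false.
From the singleton clause (NOT north), north = false.
From the singleton clause (NOT warm), warm = false.
Branch on dry: set dry = false.
Branch on down: set down = true.
From the singleton clause (hot), hot = true.
Every clause is now satisfied; snow is unconstrained.

snow ↦ false; hot ↦ true; dry ↦ false; down ↦ true; hail ↦ false; north ↦ false; warm ↦ false; cool ↦ true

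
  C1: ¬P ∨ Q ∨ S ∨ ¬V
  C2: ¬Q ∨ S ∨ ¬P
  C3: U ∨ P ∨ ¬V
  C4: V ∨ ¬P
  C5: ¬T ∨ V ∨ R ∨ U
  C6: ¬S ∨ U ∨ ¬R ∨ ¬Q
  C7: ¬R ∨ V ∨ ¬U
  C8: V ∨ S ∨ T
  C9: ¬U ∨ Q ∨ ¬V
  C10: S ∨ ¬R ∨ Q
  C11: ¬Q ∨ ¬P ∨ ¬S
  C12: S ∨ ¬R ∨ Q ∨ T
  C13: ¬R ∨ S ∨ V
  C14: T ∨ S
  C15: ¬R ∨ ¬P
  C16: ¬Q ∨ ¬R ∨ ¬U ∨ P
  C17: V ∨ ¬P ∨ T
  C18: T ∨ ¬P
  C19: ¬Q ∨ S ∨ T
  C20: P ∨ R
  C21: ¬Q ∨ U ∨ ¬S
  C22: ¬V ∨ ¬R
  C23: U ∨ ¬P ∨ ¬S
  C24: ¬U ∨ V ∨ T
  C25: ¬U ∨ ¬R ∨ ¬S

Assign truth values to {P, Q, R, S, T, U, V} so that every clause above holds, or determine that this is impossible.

P=False,  Q=False,  R=True,  S=True,  T=False,  U=False,  V=False

Suppose V = False.
From the singleton clause (¬P), P = False.
From the singleton clause (R), R = True.
From the singleton clause (¬U), U = False.
From the singleton clause (S), S = True.
From the singleton clause (¬Q), Q = False.
All clauses hold; T can take either value.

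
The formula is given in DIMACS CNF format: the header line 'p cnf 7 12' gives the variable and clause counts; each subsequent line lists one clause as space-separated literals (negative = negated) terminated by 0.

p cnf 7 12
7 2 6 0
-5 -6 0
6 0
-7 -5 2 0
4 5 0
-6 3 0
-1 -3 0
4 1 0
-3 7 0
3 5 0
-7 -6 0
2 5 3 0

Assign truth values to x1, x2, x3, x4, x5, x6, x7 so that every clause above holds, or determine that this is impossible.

UNSATISFIABLE

The clause (x6) is unit, so x6 = True.
The clause (¬x5) is unit, so x5 = False.
The clause (x4) is unit, so x4 = True.
The clause (x3) is unit, so x3 = True.
The clause (¬x1) is unit, so x1 = False.
The clause (x7) is unit, so x7 = True.
But (¬x7) is also a unit clause — contradiction.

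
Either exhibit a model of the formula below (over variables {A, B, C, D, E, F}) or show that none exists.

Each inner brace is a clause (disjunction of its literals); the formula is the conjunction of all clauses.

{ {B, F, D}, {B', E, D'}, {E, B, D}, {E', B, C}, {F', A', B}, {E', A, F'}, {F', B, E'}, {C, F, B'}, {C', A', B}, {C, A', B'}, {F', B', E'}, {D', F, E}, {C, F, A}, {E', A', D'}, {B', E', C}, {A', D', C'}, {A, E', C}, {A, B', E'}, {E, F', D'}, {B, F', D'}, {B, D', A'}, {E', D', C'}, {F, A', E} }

Try B = 1.
Try E = 1.
Unit clause (F') forces F = 0.
Unit clause (C) forces C = 1.
Unit clause (A) forces A = 1.
Unit clause (D') forces D = 0.
This assignment satisfies each clause.

A ↦ 1; B ↦ 1; C ↦ 1; D ↦ 0; E ↦ 1; F ↦ 0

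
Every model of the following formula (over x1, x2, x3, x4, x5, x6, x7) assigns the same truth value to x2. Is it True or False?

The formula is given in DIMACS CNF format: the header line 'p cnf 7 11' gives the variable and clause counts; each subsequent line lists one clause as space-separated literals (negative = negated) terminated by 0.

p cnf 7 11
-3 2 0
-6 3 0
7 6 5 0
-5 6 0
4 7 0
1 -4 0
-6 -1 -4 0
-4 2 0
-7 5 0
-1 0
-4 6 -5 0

True

Suppose x2 = False.
Unit clause (¬x3) forces x3 = False.
Unit clause (¬x6) forces x6 = False.
Unit clause (¬x5) forces x5 = False.
Unit clause (x7) forces x7 = True.
That conflicts with the unit clause (¬x7).
So every satisfying assignment has x2 = True.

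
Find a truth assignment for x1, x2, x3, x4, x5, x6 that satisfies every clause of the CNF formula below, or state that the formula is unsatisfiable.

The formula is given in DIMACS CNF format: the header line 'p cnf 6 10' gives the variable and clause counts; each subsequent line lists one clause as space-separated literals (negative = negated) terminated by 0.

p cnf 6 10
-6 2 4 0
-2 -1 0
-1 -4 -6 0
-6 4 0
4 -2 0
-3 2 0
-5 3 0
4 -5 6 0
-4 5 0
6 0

Unit clause (x6) forces x6 = True.
Unit clause (x4) forces x4 = True.
Unit clause (¬x1) forces x1 = False.
Unit clause (x5) forces x5 = True.
Unit clause (x3) forces x3 = True.
Unit clause (x2) forces x2 = True.
This assignment satisfies each clause.

x1: False,  x2: True,  x3: True,  x4: True,  x5: True,  x6: True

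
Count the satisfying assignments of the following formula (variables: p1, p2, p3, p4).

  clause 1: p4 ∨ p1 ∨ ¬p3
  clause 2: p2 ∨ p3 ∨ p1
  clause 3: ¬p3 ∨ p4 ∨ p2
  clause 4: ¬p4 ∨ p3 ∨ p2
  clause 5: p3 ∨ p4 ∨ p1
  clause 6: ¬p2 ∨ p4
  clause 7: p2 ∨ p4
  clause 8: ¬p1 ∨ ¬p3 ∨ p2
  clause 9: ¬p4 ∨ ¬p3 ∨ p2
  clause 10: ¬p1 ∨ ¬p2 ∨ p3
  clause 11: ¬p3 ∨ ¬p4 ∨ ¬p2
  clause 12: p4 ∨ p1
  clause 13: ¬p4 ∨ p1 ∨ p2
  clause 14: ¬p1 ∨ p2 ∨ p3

There are 2^4 = 16 truth assignments over (p1, p2, p3, p4).
Check each against the 14 clauses (columns in the order p1, p2, p3, p4):
  F F F F  ✗ fails (p2 ∨ p3 ∨ p1)
  F F F T  ✗ fails (p2 ∨ p3 ∨ p1)
  F F T F  ✗ fails (p4 ∨ p1 ∨ ¬p3)
  F F T T  ✗ fails (¬p4 ∨ ¬p3 ∨ p2)
  F T F F  ✗ fails (p3 ∨ p4 ∨ p1)
  F T F T  ✓ satisfies all
  F T T F  ✗ fails (p4 ∨ p1 ∨ ¬p3)
  F T T T  ✗ fails (¬p3 ∨ ¬p4 ∨ ¬p2)
  T F F F  ✗ fails (p2 ∨ p4)
  T F F T  ✗ fails (¬p4 ∨ p3 ∨ p2)
  T F T F  ✗ fails (¬p3 ∨ p4 ∨ p2)
  T F T T  ✗ fails (¬p1 ∨ ¬p3 ∨ p2)
  T T F F  ✗ fails (¬p2 ∨ p4)
  T T F T  ✗ fails (¬p1 ∨ ¬p2 ∨ p3)
  T T T F  ✗ fails (¬p2 ∨ p4)
  T T T T  ✗ fails (¬p3 ∨ ¬p4 ∨ ¬p2)
1 of the 16 rows is a model.

1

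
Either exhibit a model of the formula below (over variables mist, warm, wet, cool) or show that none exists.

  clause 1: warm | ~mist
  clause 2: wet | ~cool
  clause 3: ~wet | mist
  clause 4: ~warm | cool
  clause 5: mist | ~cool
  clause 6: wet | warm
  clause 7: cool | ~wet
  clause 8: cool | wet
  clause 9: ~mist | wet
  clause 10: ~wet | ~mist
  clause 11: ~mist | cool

Try warm = 1.
(cool) alone gives cool = 1.
(wet) alone gives wet = 1.
(mist) alone gives mist = 1.
That conflicts with the unit clause (~mist).
So warm must be the other value — set warm = 0.
(~mist) alone gives mist = 0.
(~wet) alone gives wet = 0.
That conflicts with the unit clause (wet).
Neither warm = 1 nor warm = 0 works.

UNSATISFIABLE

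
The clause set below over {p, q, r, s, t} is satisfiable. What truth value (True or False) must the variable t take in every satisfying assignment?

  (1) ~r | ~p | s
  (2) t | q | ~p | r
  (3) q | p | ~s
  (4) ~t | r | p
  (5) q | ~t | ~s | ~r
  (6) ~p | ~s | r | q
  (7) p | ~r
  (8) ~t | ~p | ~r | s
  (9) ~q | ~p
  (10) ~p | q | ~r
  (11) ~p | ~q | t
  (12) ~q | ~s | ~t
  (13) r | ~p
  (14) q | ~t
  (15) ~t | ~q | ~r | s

False

Suppose t = 1.
(q) alone gives q = 1.
(~p) alone gives p = 0.
(r) alone gives r = 1.
But (~r) is also a unit clause — contradiction.
So every satisfying assignment has t = False.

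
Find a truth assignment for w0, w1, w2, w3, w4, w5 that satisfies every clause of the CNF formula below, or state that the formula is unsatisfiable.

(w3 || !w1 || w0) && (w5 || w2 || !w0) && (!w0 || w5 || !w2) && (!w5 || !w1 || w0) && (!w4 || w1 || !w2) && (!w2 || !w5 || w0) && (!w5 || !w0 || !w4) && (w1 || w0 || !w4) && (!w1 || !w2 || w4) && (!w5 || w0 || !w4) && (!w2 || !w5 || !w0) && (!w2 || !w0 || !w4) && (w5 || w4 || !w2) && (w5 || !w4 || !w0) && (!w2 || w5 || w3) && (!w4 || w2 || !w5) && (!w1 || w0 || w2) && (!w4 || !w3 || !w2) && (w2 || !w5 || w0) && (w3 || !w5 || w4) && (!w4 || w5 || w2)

w0: false, w1: false, w2: false, w3: false, w4: false, w5: false

Branch on w3: set w3 = false.
Branch on w1: set w1 = false.
Branch on w4: set w4 = false.
From the singleton clause (!w5), w5 = false.
From the singleton clause (!w2), w2 = false.
From the singleton clause (!w0), w0 = false.
All clauses are satisfied.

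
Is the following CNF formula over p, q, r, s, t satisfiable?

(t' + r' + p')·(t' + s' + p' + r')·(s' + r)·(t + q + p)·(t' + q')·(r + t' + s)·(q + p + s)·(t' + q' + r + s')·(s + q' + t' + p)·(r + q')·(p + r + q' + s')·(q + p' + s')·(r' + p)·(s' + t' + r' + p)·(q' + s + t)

Branch on s: set s = 0.
Branch on t: set t = 0.
The clause (q') is unit, so q = 0.
The clause (p) is unit, so p = 1.
No clause remains; r is free.
A satisfying assignment: p ↦ 1, q ↦ 0, r ↦ 0, s ↦ 0, t ↦ 0.

Yes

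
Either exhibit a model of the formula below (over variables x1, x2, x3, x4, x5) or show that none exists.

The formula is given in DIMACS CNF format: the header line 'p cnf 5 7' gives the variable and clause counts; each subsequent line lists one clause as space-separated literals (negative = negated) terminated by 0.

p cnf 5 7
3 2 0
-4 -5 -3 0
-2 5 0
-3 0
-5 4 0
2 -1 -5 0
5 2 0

x1 ↦ False,  x2 ↦ True,  x3 ↦ False,  x4 ↦ True,  x5 ↦ True

Unit clause (¬x3) forces x3 = False.
Unit clause (x2) forces x2 = True.
Unit clause (x5) forces x5 = True.
Unit clause (x4) forces x4 = True.
Every clause is now satisfied; x1 is unconstrained.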